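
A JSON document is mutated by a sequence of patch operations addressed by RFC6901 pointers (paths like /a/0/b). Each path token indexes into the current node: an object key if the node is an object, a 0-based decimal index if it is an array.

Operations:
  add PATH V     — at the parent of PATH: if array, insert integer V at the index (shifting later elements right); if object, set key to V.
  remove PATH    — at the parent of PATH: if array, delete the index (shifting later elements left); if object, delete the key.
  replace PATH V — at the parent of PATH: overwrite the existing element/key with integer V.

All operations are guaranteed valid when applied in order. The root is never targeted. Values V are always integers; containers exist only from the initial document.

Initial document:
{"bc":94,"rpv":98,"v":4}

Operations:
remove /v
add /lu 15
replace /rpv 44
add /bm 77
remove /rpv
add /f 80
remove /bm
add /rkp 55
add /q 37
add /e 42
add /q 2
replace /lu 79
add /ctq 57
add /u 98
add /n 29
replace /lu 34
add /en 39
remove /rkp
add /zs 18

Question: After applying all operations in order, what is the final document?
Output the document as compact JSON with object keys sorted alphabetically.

After op 1 (remove /v): {"bc":94,"rpv":98}
After op 2 (add /lu 15): {"bc":94,"lu":15,"rpv":98}
After op 3 (replace /rpv 44): {"bc":94,"lu":15,"rpv":44}
After op 4 (add /bm 77): {"bc":94,"bm":77,"lu":15,"rpv":44}
After op 5 (remove /rpv): {"bc":94,"bm":77,"lu":15}
After op 6 (add /f 80): {"bc":94,"bm":77,"f":80,"lu":15}
After op 7 (remove /bm): {"bc":94,"f":80,"lu":15}
After op 8 (add /rkp 55): {"bc":94,"f":80,"lu":15,"rkp":55}
After op 9 (add /q 37): {"bc":94,"f":80,"lu":15,"q":37,"rkp":55}
After op 10 (add /e 42): {"bc":94,"e":42,"f":80,"lu":15,"q":37,"rkp":55}
After op 11 (add /q 2): {"bc":94,"e":42,"f":80,"lu":15,"q":2,"rkp":55}
After op 12 (replace /lu 79): {"bc":94,"e":42,"f":80,"lu":79,"q":2,"rkp":55}
After op 13 (add /ctq 57): {"bc":94,"ctq":57,"e":42,"f":80,"lu":79,"q":2,"rkp":55}
After op 14 (add /u 98): {"bc":94,"ctq":57,"e":42,"f":80,"lu":79,"q":2,"rkp":55,"u":98}
After op 15 (add /n 29): {"bc":94,"ctq":57,"e":42,"f":80,"lu":79,"n":29,"q":2,"rkp":55,"u":98}
After op 16 (replace /lu 34): {"bc":94,"ctq":57,"e":42,"f":80,"lu":34,"n":29,"q":2,"rkp":55,"u":98}
After op 17 (add /en 39): {"bc":94,"ctq":57,"e":42,"en":39,"f":80,"lu":34,"n":29,"q":2,"rkp":55,"u":98}
After op 18 (remove /rkp): {"bc":94,"ctq":57,"e":42,"en":39,"f":80,"lu":34,"n":29,"q":2,"u":98}
After op 19 (add /zs 18): {"bc":94,"ctq":57,"e":42,"en":39,"f":80,"lu":34,"n":29,"q":2,"u":98,"zs":18}

Answer: {"bc":94,"ctq":57,"e":42,"en":39,"f":80,"lu":34,"n":29,"q":2,"u":98,"zs":18}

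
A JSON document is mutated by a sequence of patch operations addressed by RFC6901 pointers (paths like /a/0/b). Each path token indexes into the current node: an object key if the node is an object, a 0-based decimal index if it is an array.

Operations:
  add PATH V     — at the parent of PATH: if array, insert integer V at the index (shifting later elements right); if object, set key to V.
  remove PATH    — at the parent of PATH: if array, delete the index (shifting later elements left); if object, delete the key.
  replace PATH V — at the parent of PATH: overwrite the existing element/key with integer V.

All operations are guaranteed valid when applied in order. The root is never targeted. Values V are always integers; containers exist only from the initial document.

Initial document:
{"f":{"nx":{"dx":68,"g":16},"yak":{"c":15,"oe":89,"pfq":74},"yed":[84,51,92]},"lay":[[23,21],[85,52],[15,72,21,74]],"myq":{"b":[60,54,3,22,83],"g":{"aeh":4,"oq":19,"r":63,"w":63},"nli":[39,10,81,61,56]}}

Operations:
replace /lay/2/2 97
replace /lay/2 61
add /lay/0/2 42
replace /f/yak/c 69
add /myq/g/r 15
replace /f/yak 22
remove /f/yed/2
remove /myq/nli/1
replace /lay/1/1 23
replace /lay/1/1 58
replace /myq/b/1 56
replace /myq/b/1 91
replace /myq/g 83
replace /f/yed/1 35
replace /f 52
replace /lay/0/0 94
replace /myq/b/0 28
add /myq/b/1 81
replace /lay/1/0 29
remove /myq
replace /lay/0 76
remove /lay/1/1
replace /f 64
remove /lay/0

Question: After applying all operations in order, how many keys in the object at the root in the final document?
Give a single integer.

After op 1 (replace /lay/2/2 97): {"f":{"nx":{"dx":68,"g":16},"yak":{"c":15,"oe":89,"pfq":74},"yed":[84,51,92]},"lay":[[23,21],[85,52],[15,72,97,74]],"myq":{"b":[60,54,3,22,83],"g":{"aeh":4,"oq":19,"r":63,"w":63},"nli":[39,10,81,61,56]}}
After op 2 (replace /lay/2 61): {"f":{"nx":{"dx":68,"g":16},"yak":{"c":15,"oe":89,"pfq":74},"yed":[84,51,92]},"lay":[[23,21],[85,52],61],"myq":{"b":[60,54,3,22,83],"g":{"aeh":4,"oq":19,"r":63,"w":63},"nli":[39,10,81,61,56]}}
After op 3 (add /lay/0/2 42): {"f":{"nx":{"dx":68,"g":16},"yak":{"c":15,"oe":89,"pfq":74},"yed":[84,51,92]},"lay":[[23,21,42],[85,52],61],"myq":{"b":[60,54,3,22,83],"g":{"aeh":4,"oq":19,"r":63,"w":63},"nli":[39,10,81,61,56]}}
After op 4 (replace /f/yak/c 69): {"f":{"nx":{"dx":68,"g":16},"yak":{"c":69,"oe":89,"pfq":74},"yed":[84,51,92]},"lay":[[23,21,42],[85,52],61],"myq":{"b":[60,54,3,22,83],"g":{"aeh":4,"oq":19,"r":63,"w":63},"nli":[39,10,81,61,56]}}
After op 5 (add /myq/g/r 15): {"f":{"nx":{"dx":68,"g":16},"yak":{"c":69,"oe":89,"pfq":74},"yed":[84,51,92]},"lay":[[23,21,42],[85,52],61],"myq":{"b":[60,54,3,22,83],"g":{"aeh":4,"oq":19,"r":15,"w":63},"nli":[39,10,81,61,56]}}
After op 6 (replace /f/yak 22): {"f":{"nx":{"dx":68,"g":16},"yak":22,"yed":[84,51,92]},"lay":[[23,21,42],[85,52],61],"myq":{"b":[60,54,3,22,83],"g":{"aeh":4,"oq":19,"r":15,"w":63},"nli":[39,10,81,61,56]}}
After op 7 (remove /f/yed/2): {"f":{"nx":{"dx":68,"g":16},"yak":22,"yed":[84,51]},"lay":[[23,21,42],[85,52],61],"myq":{"b":[60,54,3,22,83],"g":{"aeh":4,"oq":19,"r":15,"w":63},"nli":[39,10,81,61,56]}}
After op 8 (remove /myq/nli/1): {"f":{"nx":{"dx":68,"g":16},"yak":22,"yed":[84,51]},"lay":[[23,21,42],[85,52],61],"myq":{"b":[60,54,3,22,83],"g":{"aeh":4,"oq":19,"r":15,"w":63},"nli":[39,81,61,56]}}
After op 9 (replace /lay/1/1 23): {"f":{"nx":{"dx":68,"g":16},"yak":22,"yed":[84,51]},"lay":[[23,21,42],[85,23],61],"myq":{"b":[60,54,3,22,83],"g":{"aeh":4,"oq":19,"r":15,"w":63},"nli":[39,81,61,56]}}
After op 10 (replace /lay/1/1 58): {"f":{"nx":{"dx":68,"g":16},"yak":22,"yed":[84,51]},"lay":[[23,21,42],[85,58],61],"myq":{"b":[60,54,3,22,83],"g":{"aeh":4,"oq":19,"r":15,"w":63},"nli":[39,81,61,56]}}
After op 11 (replace /myq/b/1 56): {"f":{"nx":{"dx":68,"g":16},"yak":22,"yed":[84,51]},"lay":[[23,21,42],[85,58],61],"myq":{"b":[60,56,3,22,83],"g":{"aeh":4,"oq":19,"r":15,"w":63},"nli":[39,81,61,56]}}
After op 12 (replace /myq/b/1 91): {"f":{"nx":{"dx":68,"g":16},"yak":22,"yed":[84,51]},"lay":[[23,21,42],[85,58],61],"myq":{"b":[60,91,3,22,83],"g":{"aeh":4,"oq":19,"r":15,"w":63},"nli":[39,81,61,56]}}
After op 13 (replace /myq/g 83): {"f":{"nx":{"dx":68,"g":16},"yak":22,"yed":[84,51]},"lay":[[23,21,42],[85,58],61],"myq":{"b":[60,91,3,22,83],"g":83,"nli":[39,81,61,56]}}
After op 14 (replace /f/yed/1 35): {"f":{"nx":{"dx":68,"g":16},"yak":22,"yed":[84,35]},"lay":[[23,21,42],[85,58],61],"myq":{"b":[60,91,3,22,83],"g":83,"nli":[39,81,61,56]}}
After op 15 (replace /f 52): {"f":52,"lay":[[23,21,42],[85,58],61],"myq":{"b":[60,91,3,22,83],"g":83,"nli":[39,81,61,56]}}
After op 16 (replace /lay/0/0 94): {"f":52,"lay":[[94,21,42],[85,58],61],"myq":{"b":[60,91,3,22,83],"g":83,"nli":[39,81,61,56]}}
After op 17 (replace /myq/b/0 28): {"f":52,"lay":[[94,21,42],[85,58],61],"myq":{"b":[28,91,3,22,83],"g":83,"nli":[39,81,61,56]}}
After op 18 (add /myq/b/1 81): {"f":52,"lay":[[94,21,42],[85,58],61],"myq":{"b":[28,81,91,3,22,83],"g":83,"nli":[39,81,61,56]}}
After op 19 (replace /lay/1/0 29): {"f":52,"lay":[[94,21,42],[29,58],61],"myq":{"b":[28,81,91,3,22,83],"g":83,"nli":[39,81,61,56]}}
After op 20 (remove /myq): {"f":52,"lay":[[94,21,42],[29,58],61]}
After op 21 (replace /lay/0 76): {"f":52,"lay":[76,[29,58],61]}
After op 22 (remove /lay/1/1): {"f":52,"lay":[76,[29],61]}
After op 23 (replace /f 64): {"f":64,"lay":[76,[29],61]}
After op 24 (remove /lay/0): {"f":64,"lay":[[29],61]}
Size at the root: 2

Answer: 2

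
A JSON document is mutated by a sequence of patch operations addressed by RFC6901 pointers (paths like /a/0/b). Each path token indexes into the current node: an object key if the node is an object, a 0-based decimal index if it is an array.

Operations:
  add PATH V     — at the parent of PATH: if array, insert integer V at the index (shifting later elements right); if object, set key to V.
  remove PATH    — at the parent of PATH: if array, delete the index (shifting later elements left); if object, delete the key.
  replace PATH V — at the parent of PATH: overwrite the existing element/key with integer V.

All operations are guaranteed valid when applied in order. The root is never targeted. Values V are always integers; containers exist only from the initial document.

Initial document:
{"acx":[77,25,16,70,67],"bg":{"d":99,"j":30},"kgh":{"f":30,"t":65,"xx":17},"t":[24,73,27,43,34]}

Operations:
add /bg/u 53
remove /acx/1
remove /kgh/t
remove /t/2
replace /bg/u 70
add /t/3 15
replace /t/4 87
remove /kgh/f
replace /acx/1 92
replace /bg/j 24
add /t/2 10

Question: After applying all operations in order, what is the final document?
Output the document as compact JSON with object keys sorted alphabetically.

After op 1 (add /bg/u 53): {"acx":[77,25,16,70,67],"bg":{"d":99,"j":30,"u":53},"kgh":{"f":30,"t":65,"xx":17},"t":[24,73,27,43,34]}
After op 2 (remove /acx/1): {"acx":[77,16,70,67],"bg":{"d":99,"j":30,"u":53},"kgh":{"f":30,"t":65,"xx":17},"t":[24,73,27,43,34]}
After op 3 (remove /kgh/t): {"acx":[77,16,70,67],"bg":{"d":99,"j":30,"u":53},"kgh":{"f":30,"xx":17},"t":[24,73,27,43,34]}
After op 4 (remove /t/2): {"acx":[77,16,70,67],"bg":{"d":99,"j":30,"u":53},"kgh":{"f":30,"xx":17},"t":[24,73,43,34]}
After op 5 (replace /bg/u 70): {"acx":[77,16,70,67],"bg":{"d":99,"j":30,"u":70},"kgh":{"f":30,"xx":17},"t":[24,73,43,34]}
After op 6 (add /t/3 15): {"acx":[77,16,70,67],"bg":{"d":99,"j":30,"u":70},"kgh":{"f":30,"xx":17},"t":[24,73,43,15,34]}
After op 7 (replace /t/4 87): {"acx":[77,16,70,67],"bg":{"d":99,"j":30,"u":70},"kgh":{"f":30,"xx":17},"t":[24,73,43,15,87]}
After op 8 (remove /kgh/f): {"acx":[77,16,70,67],"bg":{"d":99,"j":30,"u":70},"kgh":{"xx":17},"t":[24,73,43,15,87]}
After op 9 (replace /acx/1 92): {"acx":[77,92,70,67],"bg":{"d":99,"j":30,"u":70},"kgh":{"xx":17},"t":[24,73,43,15,87]}
After op 10 (replace /bg/j 24): {"acx":[77,92,70,67],"bg":{"d":99,"j":24,"u":70},"kgh":{"xx":17},"t":[24,73,43,15,87]}
After op 11 (add /t/2 10): {"acx":[77,92,70,67],"bg":{"d":99,"j":24,"u":70},"kgh":{"xx":17},"t":[24,73,10,43,15,87]}

Answer: {"acx":[77,92,70,67],"bg":{"d":99,"j":24,"u":70},"kgh":{"xx":17},"t":[24,73,10,43,15,87]}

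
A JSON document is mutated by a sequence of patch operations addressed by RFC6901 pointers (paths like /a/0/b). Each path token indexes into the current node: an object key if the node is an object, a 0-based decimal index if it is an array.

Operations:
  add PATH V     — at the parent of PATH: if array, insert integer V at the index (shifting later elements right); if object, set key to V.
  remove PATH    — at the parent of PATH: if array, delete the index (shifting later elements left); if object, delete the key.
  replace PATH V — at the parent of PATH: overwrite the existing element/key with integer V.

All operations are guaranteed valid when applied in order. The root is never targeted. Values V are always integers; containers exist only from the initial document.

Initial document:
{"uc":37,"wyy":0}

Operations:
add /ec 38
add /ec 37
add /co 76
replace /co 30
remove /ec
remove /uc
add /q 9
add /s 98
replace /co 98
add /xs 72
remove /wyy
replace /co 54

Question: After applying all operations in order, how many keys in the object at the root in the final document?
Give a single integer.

Answer: 4

Derivation:
After op 1 (add /ec 38): {"ec":38,"uc":37,"wyy":0}
After op 2 (add /ec 37): {"ec":37,"uc":37,"wyy":0}
After op 3 (add /co 76): {"co":76,"ec":37,"uc":37,"wyy":0}
After op 4 (replace /co 30): {"co":30,"ec":37,"uc":37,"wyy":0}
After op 5 (remove /ec): {"co":30,"uc":37,"wyy":0}
After op 6 (remove /uc): {"co":30,"wyy":0}
After op 7 (add /q 9): {"co":30,"q":9,"wyy":0}
After op 8 (add /s 98): {"co":30,"q":9,"s":98,"wyy":0}
After op 9 (replace /co 98): {"co":98,"q":9,"s":98,"wyy":0}
After op 10 (add /xs 72): {"co":98,"q":9,"s":98,"wyy":0,"xs":72}
After op 11 (remove /wyy): {"co":98,"q":9,"s":98,"xs":72}
After op 12 (replace /co 54): {"co":54,"q":9,"s":98,"xs":72}
Size at the root: 4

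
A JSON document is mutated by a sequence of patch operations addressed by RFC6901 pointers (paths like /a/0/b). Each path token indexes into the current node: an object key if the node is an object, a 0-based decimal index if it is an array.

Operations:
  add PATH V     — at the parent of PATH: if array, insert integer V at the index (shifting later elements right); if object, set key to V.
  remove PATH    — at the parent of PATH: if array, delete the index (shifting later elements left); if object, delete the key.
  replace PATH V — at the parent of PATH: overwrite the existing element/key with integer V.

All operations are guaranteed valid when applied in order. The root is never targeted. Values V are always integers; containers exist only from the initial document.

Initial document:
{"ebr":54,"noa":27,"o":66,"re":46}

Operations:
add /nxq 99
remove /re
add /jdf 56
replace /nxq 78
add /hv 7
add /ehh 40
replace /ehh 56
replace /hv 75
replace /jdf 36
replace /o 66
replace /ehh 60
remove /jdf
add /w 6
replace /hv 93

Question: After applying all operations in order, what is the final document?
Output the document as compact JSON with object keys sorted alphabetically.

Answer: {"ebr":54,"ehh":60,"hv":93,"noa":27,"nxq":78,"o":66,"w":6}

Derivation:
After op 1 (add /nxq 99): {"ebr":54,"noa":27,"nxq":99,"o":66,"re":46}
After op 2 (remove /re): {"ebr":54,"noa":27,"nxq":99,"o":66}
After op 3 (add /jdf 56): {"ebr":54,"jdf":56,"noa":27,"nxq":99,"o":66}
After op 4 (replace /nxq 78): {"ebr":54,"jdf":56,"noa":27,"nxq":78,"o":66}
After op 5 (add /hv 7): {"ebr":54,"hv":7,"jdf":56,"noa":27,"nxq":78,"o":66}
After op 6 (add /ehh 40): {"ebr":54,"ehh":40,"hv":7,"jdf":56,"noa":27,"nxq":78,"o":66}
After op 7 (replace /ehh 56): {"ebr":54,"ehh":56,"hv":7,"jdf":56,"noa":27,"nxq":78,"o":66}
After op 8 (replace /hv 75): {"ebr":54,"ehh":56,"hv":75,"jdf":56,"noa":27,"nxq":78,"o":66}
After op 9 (replace /jdf 36): {"ebr":54,"ehh":56,"hv":75,"jdf":36,"noa":27,"nxq":78,"o":66}
After op 10 (replace /o 66): {"ebr":54,"ehh":56,"hv":75,"jdf":36,"noa":27,"nxq":78,"o":66}
After op 11 (replace /ehh 60): {"ebr":54,"ehh":60,"hv":75,"jdf":36,"noa":27,"nxq":78,"o":66}
After op 12 (remove /jdf): {"ebr":54,"ehh":60,"hv":75,"noa":27,"nxq":78,"o":66}
After op 13 (add /w 6): {"ebr":54,"ehh":60,"hv":75,"noa":27,"nxq":78,"o":66,"w":6}
After op 14 (replace /hv 93): {"ebr":54,"ehh":60,"hv":93,"noa":27,"nxq":78,"o":66,"w":6}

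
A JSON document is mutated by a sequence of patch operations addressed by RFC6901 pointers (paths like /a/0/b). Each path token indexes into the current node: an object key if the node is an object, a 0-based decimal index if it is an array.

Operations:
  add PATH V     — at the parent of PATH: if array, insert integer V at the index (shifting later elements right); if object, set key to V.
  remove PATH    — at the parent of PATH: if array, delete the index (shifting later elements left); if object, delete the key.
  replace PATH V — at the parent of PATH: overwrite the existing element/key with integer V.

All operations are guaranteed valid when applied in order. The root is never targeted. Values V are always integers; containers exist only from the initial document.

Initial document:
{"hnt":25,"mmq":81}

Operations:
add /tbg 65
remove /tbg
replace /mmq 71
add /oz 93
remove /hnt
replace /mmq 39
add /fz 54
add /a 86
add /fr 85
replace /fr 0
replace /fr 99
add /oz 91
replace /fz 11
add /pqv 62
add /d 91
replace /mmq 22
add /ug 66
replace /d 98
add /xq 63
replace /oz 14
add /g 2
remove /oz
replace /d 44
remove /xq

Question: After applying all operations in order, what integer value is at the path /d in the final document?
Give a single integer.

Answer: 44

Derivation:
After op 1 (add /tbg 65): {"hnt":25,"mmq":81,"tbg":65}
After op 2 (remove /tbg): {"hnt":25,"mmq":81}
After op 3 (replace /mmq 71): {"hnt":25,"mmq":71}
After op 4 (add /oz 93): {"hnt":25,"mmq":71,"oz":93}
After op 5 (remove /hnt): {"mmq":71,"oz":93}
After op 6 (replace /mmq 39): {"mmq":39,"oz":93}
After op 7 (add /fz 54): {"fz":54,"mmq":39,"oz":93}
After op 8 (add /a 86): {"a":86,"fz":54,"mmq":39,"oz":93}
After op 9 (add /fr 85): {"a":86,"fr":85,"fz":54,"mmq":39,"oz":93}
After op 10 (replace /fr 0): {"a":86,"fr":0,"fz":54,"mmq":39,"oz":93}
After op 11 (replace /fr 99): {"a":86,"fr":99,"fz":54,"mmq":39,"oz":93}
After op 12 (add /oz 91): {"a":86,"fr":99,"fz":54,"mmq":39,"oz":91}
After op 13 (replace /fz 11): {"a":86,"fr":99,"fz":11,"mmq":39,"oz":91}
After op 14 (add /pqv 62): {"a":86,"fr":99,"fz":11,"mmq":39,"oz":91,"pqv":62}
After op 15 (add /d 91): {"a":86,"d":91,"fr":99,"fz":11,"mmq":39,"oz":91,"pqv":62}
After op 16 (replace /mmq 22): {"a":86,"d":91,"fr":99,"fz":11,"mmq":22,"oz":91,"pqv":62}
After op 17 (add /ug 66): {"a":86,"d":91,"fr":99,"fz":11,"mmq":22,"oz":91,"pqv":62,"ug":66}
After op 18 (replace /d 98): {"a":86,"d":98,"fr":99,"fz":11,"mmq":22,"oz":91,"pqv":62,"ug":66}
After op 19 (add /xq 63): {"a":86,"d":98,"fr":99,"fz":11,"mmq":22,"oz":91,"pqv":62,"ug":66,"xq":63}
After op 20 (replace /oz 14): {"a":86,"d":98,"fr":99,"fz":11,"mmq":22,"oz":14,"pqv":62,"ug":66,"xq":63}
After op 21 (add /g 2): {"a":86,"d":98,"fr":99,"fz":11,"g":2,"mmq":22,"oz":14,"pqv":62,"ug":66,"xq":63}
After op 22 (remove /oz): {"a":86,"d":98,"fr":99,"fz":11,"g":2,"mmq":22,"pqv":62,"ug":66,"xq":63}
After op 23 (replace /d 44): {"a":86,"d":44,"fr":99,"fz":11,"g":2,"mmq":22,"pqv":62,"ug":66,"xq":63}
After op 24 (remove /xq): {"a":86,"d":44,"fr":99,"fz":11,"g":2,"mmq":22,"pqv":62,"ug":66}
Value at /d: 44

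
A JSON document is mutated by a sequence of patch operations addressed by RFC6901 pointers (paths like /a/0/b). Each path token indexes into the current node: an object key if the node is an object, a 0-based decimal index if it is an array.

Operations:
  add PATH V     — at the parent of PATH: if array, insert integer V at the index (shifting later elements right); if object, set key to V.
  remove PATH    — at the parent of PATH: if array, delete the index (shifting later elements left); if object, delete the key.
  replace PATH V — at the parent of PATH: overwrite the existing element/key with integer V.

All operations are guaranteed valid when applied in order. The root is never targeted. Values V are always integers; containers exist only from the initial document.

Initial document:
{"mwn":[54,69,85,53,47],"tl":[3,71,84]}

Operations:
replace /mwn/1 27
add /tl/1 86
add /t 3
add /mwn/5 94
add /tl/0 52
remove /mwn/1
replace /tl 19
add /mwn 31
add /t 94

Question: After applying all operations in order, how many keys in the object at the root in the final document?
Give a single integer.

Answer: 3

Derivation:
After op 1 (replace /mwn/1 27): {"mwn":[54,27,85,53,47],"tl":[3,71,84]}
After op 2 (add /tl/1 86): {"mwn":[54,27,85,53,47],"tl":[3,86,71,84]}
After op 3 (add /t 3): {"mwn":[54,27,85,53,47],"t":3,"tl":[3,86,71,84]}
After op 4 (add /mwn/5 94): {"mwn":[54,27,85,53,47,94],"t":3,"tl":[3,86,71,84]}
After op 5 (add /tl/0 52): {"mwn":[54,27,85,53,47,94],"t":3,"tl":[52,3,86,71,84]}
After op 6 (remove /mwn/1): {"mwn":[54,85,53,47,94],"t":3,"tl":[52,3,86,71,84]}
After op 7 (replace /tl 19): {"mwn":[54,85,53,47,94],"t":3,"tl":19}
After op 8 (add /mwn 31): {"mwn":31,"t":3,"tl":19}
After op 9 (add /t 94): {"mwn":31,"t":94,"tl":19}
Size at the root: 3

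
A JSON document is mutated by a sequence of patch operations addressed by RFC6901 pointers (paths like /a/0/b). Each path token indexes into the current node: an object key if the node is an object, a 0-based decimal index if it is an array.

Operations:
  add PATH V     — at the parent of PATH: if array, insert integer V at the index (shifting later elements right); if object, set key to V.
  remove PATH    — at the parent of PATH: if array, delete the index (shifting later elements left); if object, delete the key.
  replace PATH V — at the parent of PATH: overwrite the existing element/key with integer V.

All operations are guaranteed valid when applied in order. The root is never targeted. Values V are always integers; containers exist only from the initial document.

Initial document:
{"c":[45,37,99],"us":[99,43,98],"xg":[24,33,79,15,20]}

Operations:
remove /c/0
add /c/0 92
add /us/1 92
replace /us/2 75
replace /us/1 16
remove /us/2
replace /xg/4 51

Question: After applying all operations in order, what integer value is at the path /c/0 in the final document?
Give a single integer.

After op 1 (remove /c/0): {"c":[37,99],"us":[99,43,98],"xg":[24,33,79,15,20]}
After op 2 (add /c/0 92): {"c":[92,37,99],"us":[99,43,98],"xg":[24,33,79,15,20]}
After op 3 (add /us/1 92): {"c":[92,37,99],"us":[99,92,43,98],"xg":[24,33,79,15,20]}
After op 4 (replace /us/2 75): {"c":[92,37,99],"us":[99,92,75,98],"xg":[24,33,79,15,20]}
After op 5 (replace /us/1 16): {"c":[92,37,99],"us":[99,16,75,98],"xg":[24,33,79,15,20]}
After op 6 (remove /us/2): {"c":[92,37,99],"us":[99,16,98],"xg":[24,33,79,15,20]}
After op 7 (replace /xg/4 51): {"c":[92,37,99],"us":[99,16,98],"xg":[24,33,79,15,51]}
Value at /c/0: 92

Answer: 92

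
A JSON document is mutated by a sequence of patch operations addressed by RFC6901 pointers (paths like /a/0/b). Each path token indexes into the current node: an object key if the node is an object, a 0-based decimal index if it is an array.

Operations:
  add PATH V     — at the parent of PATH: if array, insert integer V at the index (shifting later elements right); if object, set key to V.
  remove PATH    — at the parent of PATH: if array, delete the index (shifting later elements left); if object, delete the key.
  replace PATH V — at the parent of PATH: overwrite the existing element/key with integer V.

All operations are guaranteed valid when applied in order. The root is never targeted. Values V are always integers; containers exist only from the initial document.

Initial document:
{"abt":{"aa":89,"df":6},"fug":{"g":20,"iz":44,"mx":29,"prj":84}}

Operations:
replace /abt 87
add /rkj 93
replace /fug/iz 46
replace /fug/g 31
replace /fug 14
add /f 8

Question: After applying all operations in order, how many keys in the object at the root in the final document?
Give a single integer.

Answer: 4

Derivation:
After op 1 (replace /abt 87): {"abt":87,"fug":{"g":20,"iz":44,"mx":29,"prj":84}}
After op 2 (add /rkj 93): {"abt":87,"fug":{"g":20,"iz":44,"mx":29,"prj":84},"rkj":93}
After op 3 (replace /fug/iz 46): {"abt":87,"fug":{"g":20,"iz":46,"mx":29,"prj":84},"rkj":93}
After op 4 (replace /fug/g 31): {"abt":87,"fug":{"g":31,"iz":46,"mx":29,"prj":84},"rkj":93}
After op 5 (replace /fug 14): {"abt":87,"fug":14,"rkj":93}
After op 6 (add /f 8): {"abt":87,"f":8,"fug":14,"rkj":93}
Size at the root: 4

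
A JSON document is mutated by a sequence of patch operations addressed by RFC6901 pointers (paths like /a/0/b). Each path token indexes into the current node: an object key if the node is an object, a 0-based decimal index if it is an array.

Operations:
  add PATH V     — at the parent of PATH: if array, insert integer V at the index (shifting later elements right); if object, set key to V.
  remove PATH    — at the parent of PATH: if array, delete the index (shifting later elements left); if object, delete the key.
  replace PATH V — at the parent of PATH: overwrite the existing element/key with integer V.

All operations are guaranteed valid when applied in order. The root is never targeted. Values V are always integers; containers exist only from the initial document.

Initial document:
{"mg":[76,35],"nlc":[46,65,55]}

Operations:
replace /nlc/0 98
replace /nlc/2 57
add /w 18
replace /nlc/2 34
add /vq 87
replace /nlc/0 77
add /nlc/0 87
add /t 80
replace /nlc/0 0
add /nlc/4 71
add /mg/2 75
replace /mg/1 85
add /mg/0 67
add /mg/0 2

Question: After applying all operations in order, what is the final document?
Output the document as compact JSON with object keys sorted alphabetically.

After op 1 (replace /nlc/0 98): {"mg":[76,35],"nlc":[98,65,55]}
After op 2 (replace /nlc/2 57): {"mg":[76,35],"nlc":[98,65,57]}
After op 3 (add /w 18): {"mg":[76,35],"nlc":[98,65,57],"w":18}
After op 4 (replace /nlc/2 34): {"mg":[76,35],"nlc":[98,65,34],"w":18}
After op 5 (add /vq 87): {"mg":[76,35],"nlc":[98,65,34],"vq":87,"w":18}
After op 6 (replace /nlc/0 77): {"mg":[76,35],"nlc":[77,65,34],"vq":87,"w":18}
After op 7 (add /nlc/0 87): {"mg":[76,35],"nlc":[87,77,65,34],"vq":87,"w":18}
After op 8 (add /t 80): {"mg":[76,35],"nlc":[87,77,65,34],"t":80,"vq":87,"w":18}
After op 9 (replace /nlc/0 0): {"mg":[76,35],"nlc":[0,77,65,34],"t":80,"vq":87,"w":18}
After op 10 (add /nlc/4 71): {"mg":[76,35],"nlc":[0,77,65,34,71],"t":80,"vq":87,"w":18}
After op 11 (add /mg/2 75): {"mg":[76,35,75],"nlc":[0,77,65,34,71],"t":80,"vq":87,"w":18}
After op 12 (replace /mg/1 85): {"mg":[76,85,75],"nlc":[0,77,65,34,71],"t":80,"vq":87,"w":18}
After op 13 (add /mg/0 67): {"mg":[67,76,85,75],"nlc":[0,77,65,34,71],"t":80,"vq":87,"w":18}
After op 14 (add /mg/0 2): {"mg":[2,67,76,85,75],"nlc":[0,77,65,34,71],"t":80,"vq":87,"w":18}

Answer: {"mg":[2,67,76,85,75],"nlc":[0,77,65,34,71],"t":80,"vq":87,"w":18}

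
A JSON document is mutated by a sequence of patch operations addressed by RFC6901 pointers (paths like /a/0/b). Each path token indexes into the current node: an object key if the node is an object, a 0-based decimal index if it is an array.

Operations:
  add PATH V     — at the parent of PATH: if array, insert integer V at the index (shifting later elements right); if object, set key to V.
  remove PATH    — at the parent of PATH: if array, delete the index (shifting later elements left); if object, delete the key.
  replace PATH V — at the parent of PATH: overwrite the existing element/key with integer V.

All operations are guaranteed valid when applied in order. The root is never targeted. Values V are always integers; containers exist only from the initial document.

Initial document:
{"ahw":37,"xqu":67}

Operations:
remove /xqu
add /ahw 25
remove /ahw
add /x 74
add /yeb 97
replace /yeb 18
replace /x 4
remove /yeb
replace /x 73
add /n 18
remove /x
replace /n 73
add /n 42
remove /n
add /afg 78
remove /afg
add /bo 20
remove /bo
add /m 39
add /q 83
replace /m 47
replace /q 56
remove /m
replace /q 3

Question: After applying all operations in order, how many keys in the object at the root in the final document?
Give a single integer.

Answer: 1

Derivation:
After op 1 (remove /xqu): {"ahw":37}
After op 2 (add /ahw 25): {"ahw":25}
After op 3 (remove /ahw): {}
After op 4 (add /x 74): {"x":74}
After op 5 (add /yeb 97): {"x":74,"yeb":97}
After op 6 (replace /yeb 18): {"x":74,"yeb":18}
After op 7 (replace /x 4): {"x":4,"yeb":18}
After op 8 (remove /yeb): {"x":4}
After op 9 (replace /x 73): {"x":73}
After op 10 (add /n 18): {"n":18,"x":73}
After op 11 (remove /x): {"n":18}
After op 12 (replace /n 73): {"n":73}
After op 13 (add /n 42): {"n":42}
After op 14 (remove /n): {}
After op 15 (add /afg 78): {"afg":78}
After op 16 (remove /afg): {}
After op 17 (add /bo 20): {"bo":20}
After op 18 (remove /bo): {}
After op 19 (add /m 39): {"m":39}
After op 20 (add /q 83): {"m":39,"q":83}
After op 21 (replace /m 47): {"m":47,"q":83}
After op 22 (replace /q 56): {"m":47,"q":56}
After op 23 (remove /m): {"q":56}
After op 24 (replace /q 3): {"q":3}
Size at the root: 1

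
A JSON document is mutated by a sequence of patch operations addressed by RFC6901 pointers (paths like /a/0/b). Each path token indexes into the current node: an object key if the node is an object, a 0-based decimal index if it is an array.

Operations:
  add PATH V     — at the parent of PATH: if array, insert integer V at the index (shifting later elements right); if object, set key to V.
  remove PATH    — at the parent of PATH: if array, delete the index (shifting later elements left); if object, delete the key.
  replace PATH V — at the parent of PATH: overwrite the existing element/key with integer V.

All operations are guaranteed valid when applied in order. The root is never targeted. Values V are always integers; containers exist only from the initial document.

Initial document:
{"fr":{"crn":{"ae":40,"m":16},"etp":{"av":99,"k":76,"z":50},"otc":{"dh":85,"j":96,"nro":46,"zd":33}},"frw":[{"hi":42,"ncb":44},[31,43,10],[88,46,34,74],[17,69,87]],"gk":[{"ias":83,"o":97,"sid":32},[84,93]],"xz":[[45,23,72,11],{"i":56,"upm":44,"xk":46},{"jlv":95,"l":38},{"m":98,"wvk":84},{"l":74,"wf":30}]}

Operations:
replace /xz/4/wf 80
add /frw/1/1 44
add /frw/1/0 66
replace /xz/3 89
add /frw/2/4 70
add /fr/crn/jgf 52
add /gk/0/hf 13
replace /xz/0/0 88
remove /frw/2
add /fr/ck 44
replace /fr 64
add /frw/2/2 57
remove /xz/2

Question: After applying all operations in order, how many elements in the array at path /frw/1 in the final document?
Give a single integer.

After op 1 (replace /xz/4/wf 80): {"fr":{"crn":{"ae":40,"m":16},"etp":{"av":99,"k":76,"z":50},"otc":{"dh":85,"j":96,"nro":46,"zd":33}},"frw":[{"hi":42,"ncb":44},[31,43,10],[88,46,34,74],[17,69,87]],"gk":[{"ias":83,"o":97,"sid":32},[84,93]],"xz":[[45,23,72,11],{"i":56,"upm":44,"xk":46},{"jlv":95,"l":38},{"m":98,"wvk":84},{"l":74,"wf":80}]}
After op 2 (add /frw/1/1 44): {"fr":{"crn":{"ae":40,"m":16},"etp":{"av":99,"k":76,"z":50},"otc":{"dh":85,"j":96,"nro":46,"zd":33}},"frw":[{"hi":42,"ncb":44},[31,44,43,10],[88,46,34,74],[17,69,87]],"gk":[{"ias":83,"o":97,"sid":32},[84,93]],"xz":[[45,23,72,11],{"i":56,"upm":44,"xk":46},{"jlv":95,"l":38},{"m":98,"wvk":84},{"l":74,"wf":80}]}
After op 3 (add /frw/1/0 66): {"fr":{"crn":{"ae":40,"m":16},"etp":{"av":99,"k":76,"z":50},"otc":{"dh":85,"j":96,"nro":46,"zd":33}},"frw":[{"hi":42,"ncb":44},[66,31,44,43,10],[88,46,34,74],[17,69,87]],"gk":[{"ias":83,"o":97,"sid":32},[84,93]],"xz":[[45,23,72,11],{"i":56,"upm":44,"xk":46},{"jlv":95,"l":38},{"m":98,"wvk":84},{"l":74,"wf":80}]}
After op 4 (replace /xz/3 89): {"fr":{"crn":{"ae":40,"m":16},"etp":{"av":99,"k":76,"z":50},"otc":{"dh":85,"j":96,"nro":46,"zd":33}},"frw":[{"hi":42,"ncb":44},[66,31,44,43,10],[88,46,34,74],[17,69,87]],"gk":[{"ias":83,"o":97,"sid":32},[84,93]],"xz":[[45,23,72,11],{"i":56,"upm":44,"xk":46},{"jlv":95,"l":38},89,{"l":74,"wf":80}]}
After op 5 (add /frw/2/4 70): {"fr":{"crn":{"ae":40,"m":16},"etp":{"av":99,"k":76,"z":50},"otc":{"dh":85,"j":96,"nro":46,"zd":33}},"frw":[{"hi":42,"ncb":44},[66,31,44,43,10],[88,46,34,74,70],[17,69,87]],"gk":[{"ias":83,"o":97,"sid":32},[84,93]],"xz":[[45,23,72,11],{"i":56,"upm":44,"xk":46},{"jlv":95,"l":38},89,{"l":74,"wf":80}]}
After op 6 (add /fr/crn/jgf 52): {"fr":{"crn":{"ae":40,"jgf":52,"m":16},"etp":{"av":99,"k":76,"z":50},"otc":{"dh":85,"j":96,"nro":46,"zd":33}},"frw":[{"hi":42,"ncb":44},[66,31,44,43,10],[88,46,34,74,70],[17,69,87]],"gk":[{"ias":83,"o":97,"sid":32},[84,93]],"xz":[[45,23,72,11],{"i":56,"upm":44,"xk":46},{"jlv":95,"l":38},89,{"l":74,"wf":80}]}
After op 7 (add /gk/0/hf 13): {"fr":{"crn":{"ae":40,"jgf":52,"m":16},"etp":{"av":99,"k":76,"z":50},"otc":{"dh":85,"j":96,"nro":46,"zd":33}},"frw":[{"hi":42,"ncb":44},[66,31,44,43,10],[88,46,34,74,70],[17,69,87]],"gk":[{"hf":13,"ias":83,"o":97,"sid":32},[84,93]],"xz":[[45,23,72,11],{"i":56,"upm":44,"xk":46},{"jlv":95,"l":38},89,{"l":74,"wf":80}]}
After op 8 (replace /xz/0/0 88): {"fr":{"crn":{"ae":40,"jgf":52,"m":16},"etp":{"av":99,"k":76,"z":50},"otc":{"dh":85,"j":96,"nro":46,"zd":33}},"frw":[{"hi":42,"ncb":44},[66,31,44,43,10],[88,46,34,74,70],[17,69,87]],"gk":[{"hf":13,"ias":83,"o":97,"sid":32},[84,93]],"xz":[[88,23,72,11],{"i":56,"upm":44,"xk":46},{"jlv":95,"l":38},89,{"l":74,"wf":80}]}
After op 9 (remove /frw/2): {"fr":{"crn":{"ae":40,"jgf":52,"m":16},"etp":{"av":99,"k":76,"z":50},"otc":{"dh":85,"j":96,"nro":46,"zd":33}},"frw":[{"hi":42,"ncb":44},[66,31,44,43,10],[17,69,87]],"gk":[{"hf":13,"ias":83,"o":97,"sid":32},[84,93]],"xz":[[88,23,72,11],{"i":56,"upm":44,"xk":46},{"jlv":95,"l":38},89,{"l":74,"wf":80}]}
After op 10 (add /fr/ck 44): {"fr":{"ck":44,"crn":{"ae":40,"jgf":52,"m":16},"etp":{"av":99,"k":76,"z":50},"otc":{"dh":85,"j":96,"nro":46,"zd":33}},"frw":[{"hi":42,"ncb":44},[66,31,44,43,10],[17,69,87]],"gk":[{"hf":13,"ias":83,"o":97,"sid":32},[84,93]],"xz":[[88,23,72,11],{"i":56,"upm":44,"xk":46},{"jlv":95,"l":38},89,{"l":74,"wf":80}]}
After op 11 (replace /fr 64): {"fr":64,"frw":[{"hi":42,"ncb":44},[66,31,44,43,10],[17,69,87]],"gk":[{"hf":13,"ias":83,"o":97,"sid":32},[84,93]],"xz":[[88,23,72,11],{"i":56,"upm":44,"xk":46},{"jlv":95,"l":38},89,{"l":74,"wf":80}]}
After op 12 (add /frw/2/2 57): {"fr":64,"frw":[{"hi":42,"ncb":44},[66,31,44,43,10],[17,69,57,87]],"gk":[{"hf":13,"ias":83,"o":97,"sid":32},[84,93]],"xz":[[88,23,72,11],{"i":56,"upm":44,"xk":46},{"jlv":95,"l":38},89,{"l":74,"wf":80}]}
After op 13 (remove /xz/2): {"fr":64,"frw":[{"hi":42,"ncb":44},[66,31,44,43,10],[17,69,57,87]],"gk":[{"hf":13,"ias":83,"o":97,"sid":32},[84,93]],"xz":[[88,23,72,11],{"i":56,"upm":44,"xk":46},89,{"l":74,"wf":80}]}
Size at path /frw/1: 5

Answer: 5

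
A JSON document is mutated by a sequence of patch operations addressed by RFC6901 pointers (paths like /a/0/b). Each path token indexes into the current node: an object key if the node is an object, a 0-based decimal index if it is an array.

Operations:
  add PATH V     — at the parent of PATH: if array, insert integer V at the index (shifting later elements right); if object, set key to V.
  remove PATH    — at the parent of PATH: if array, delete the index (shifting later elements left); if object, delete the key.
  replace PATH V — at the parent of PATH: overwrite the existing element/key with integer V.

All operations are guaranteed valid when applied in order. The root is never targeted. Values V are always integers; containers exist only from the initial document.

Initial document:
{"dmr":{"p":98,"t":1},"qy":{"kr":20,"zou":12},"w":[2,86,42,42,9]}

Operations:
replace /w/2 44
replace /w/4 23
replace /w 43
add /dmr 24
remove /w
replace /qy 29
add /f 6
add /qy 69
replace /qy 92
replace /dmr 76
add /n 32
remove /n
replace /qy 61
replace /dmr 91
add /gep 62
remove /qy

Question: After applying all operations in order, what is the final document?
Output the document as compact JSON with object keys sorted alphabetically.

After op 1 (replace /w/2 44): {"dmr":{"p":98,"t":1},"qy":{"kr":20,"zou":12},"w":[2,86,44,42,9]}
After op 2 (replace /w/4 23): {"dmr":{"p":98,"t":1},"qy":{"kr":20,"zou":12},"w":[2,86,44,42,23]}
After op 3 (replace /w 43): {"dmr":{"p":98,"t":1},"qy":{"kr":20,"zou":12},"w":43}
After op 4 (add /dmr 24): {"dmr":24,"qy":{"kr":20,"zou":12},"w":43}
After op 5 (remove /w): {"dmr":24,"qy":{"kr":20,"zou":12}}
After op 6 (replace /qy 29): {"dmr":24,"qy":29}
After op 7 (add /f 6): {"dmr":24,"f":6,"qy":29}
After op 8 (add /qy 69): {"dmr":24,"f":6,"qy":69}
After op 9 (replace /qy 92): {"dmr":24,"f":6,"qy":92}
After op 10 (replace /dmr 76): {"dmr":76,"f":6,"qy":92}
After op 11 (add /n 32): {"dmr":76,"f":6,"n":32,"qy":92}
After op 12 (remove /n): {"dmr":76,"f":6,"qy":92}
After op 13 (replace /qy 61): {"dmr":76,"f":6,"qy":61}
After op 14 (replace /dmr 91): {"dmr":91,"f":6,"qy":61}
After op 15 (add /gep 62): {"dmr":91,"f":6,"gep":62,"qy":61}
After op 16 (remove /qy): {"dmr":91,"f":6,"gep":62}

Answer: {"dmr":91,"f":6,"gep":62}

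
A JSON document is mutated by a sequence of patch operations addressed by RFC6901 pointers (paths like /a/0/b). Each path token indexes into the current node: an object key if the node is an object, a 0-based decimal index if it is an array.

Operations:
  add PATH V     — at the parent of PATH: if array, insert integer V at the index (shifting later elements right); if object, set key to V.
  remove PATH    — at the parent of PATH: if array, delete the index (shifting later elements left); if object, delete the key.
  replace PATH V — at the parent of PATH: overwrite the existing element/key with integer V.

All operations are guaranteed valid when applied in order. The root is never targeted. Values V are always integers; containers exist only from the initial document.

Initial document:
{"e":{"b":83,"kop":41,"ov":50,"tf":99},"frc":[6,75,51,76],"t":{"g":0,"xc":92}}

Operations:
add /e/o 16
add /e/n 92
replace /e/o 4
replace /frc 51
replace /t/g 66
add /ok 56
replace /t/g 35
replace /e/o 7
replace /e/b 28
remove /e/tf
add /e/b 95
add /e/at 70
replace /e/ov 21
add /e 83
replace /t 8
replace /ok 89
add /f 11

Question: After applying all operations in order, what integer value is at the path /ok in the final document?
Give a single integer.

Answer: 89

Derivation:
After op 1 (add /e/o 16): {"e":{"b":83,"kop":41,"o":16,"ov":50,"tf":99},"frc":[6,75,51,76],"t":{"g":0,"xc":92}}
After op 2 (add /e/n 92): {"e":{"b":83,"kop":41,"n":92,"o":16,"ov":50,"tf":99},"frc":[6,75,51,76],"t":{"g":0,"xc":92}}
After op 3 (replace /e/o 4): {"e":{"b":83,"kop":41,"n":92,"o":4,"ov":50,"tf":99},"frc":[6,75,51,76],"t":{"g":0,"xc":92}}
After op 4 (replace /frc 51): {"e":{"b":83,"kop":41,"n":92,"o":4,"ov":50,"tf":99},"frc":51,"t":{"g":0,"xc":92}}
After op 5 (replace /t/g 66): {"e":{"b":83,"kop":41,"n":92,"o":4,"ov":50,"tf":99},"frc":51,"t":{"g":66,"xc":92}}
After op 6 (add /ok 56): {"e":{"b":83,"kop":41,"n":92,"o":4,"ov":50,"tf":99},"frc":51,"ok":56,"t":{"g":66,"xc":92}}
After op 7 (replace /t/g 35): {"e":{"b":83,"kop":41,"n":92,"o":4,"ov":50,"tf":99},"frc":51,"ok":56,"t":{"g":35,"xc":92}}
After op 8 (replace /e/o 7): {"e":{"b":83,"kop":41,"n":92,"o":7,"ov":50,"tf":99},"frc":51,"ok":56,"t":{"g":35,"xc":92}}
After op 9 (replace /e/b 28): {"e":{"b":28,"kop":41,"n":92,"o":7,"ov":50,"tf":99},"frc":51,"ok":56,"t":{"g":35,"xc":92}}
After op 10 (remove /e/tf): {"e":{"b":28,"kop":41,"n":92,"o":7,"ov":50},"frc":51,"ok":56,"t":{"g":35,"xc":92}}
After op 11 (add /e/b 95): {"e":{"b":95,"kop":41,"n":92,"o":7,"ov":50},"frc":51,"ok":56,"t":{"g":35,"xc":92}}
After op 12 (add /e/at 70): {"e":{"at":70,"b":95,"kop":41,"n":92,"o":7,"ov":50},"frc":51,"ok":56,"t":{"g":35,"xc":92}}
After op 13 (replace /e/ov 21): {"e":{"at":70,"b":95,"kop":41,"n":92,"o":7,"ov":21},"frc":51,"ok":56,"t":{"g":35,"xc":92}}
After op 14 (add /e 83): {"e":83,"frc":51,"ok":56,"t":{"g":35,"xc":92}}
After op 15 (replace /t 8): {"e":83,"frc":51,"ok":56,"t":8}
After op 16 (replace /ok 89): {"e":83,"frc":51,"ok":89,"t":8}
After op 17 (add /f 11): {"e":83,"f":11,"frc":51,"ok":89,"t":8}
Value at /ok: 89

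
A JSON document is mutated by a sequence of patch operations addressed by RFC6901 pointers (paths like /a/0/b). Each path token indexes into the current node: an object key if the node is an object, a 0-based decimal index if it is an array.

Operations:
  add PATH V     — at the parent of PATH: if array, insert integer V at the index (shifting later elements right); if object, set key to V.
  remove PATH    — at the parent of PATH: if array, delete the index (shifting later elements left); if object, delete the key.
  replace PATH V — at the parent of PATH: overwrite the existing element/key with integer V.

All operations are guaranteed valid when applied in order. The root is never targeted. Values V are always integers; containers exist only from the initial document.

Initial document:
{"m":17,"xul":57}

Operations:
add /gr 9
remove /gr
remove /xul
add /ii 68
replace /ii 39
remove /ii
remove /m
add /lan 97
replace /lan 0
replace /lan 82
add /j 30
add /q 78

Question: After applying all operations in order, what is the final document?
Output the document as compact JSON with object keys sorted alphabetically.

Answer: {"j":30,"lan":82,"q":78}

Derivation:
After op 1 (add /gr 9): {"gr":9,"m":17,"xul":57}
After op 2 (remove /gr): {"m":17,"xul":57}
After op 3 (remove /xul): {"m":17}
After op 4 (add /ii 68): {"ii":68,"m":17}
After op 5 (replace /ii 39): {"ii":39,"m":17}
After op 6 (remove /ii): {"m":17}
After op 7 (remove /m): {}
After op 8 (add /lan 97): {"lan":97}
After op 9 (replace /lan 0): {"lan":0}
After op 10 (replace /lan 82): {"lan":82}
After op 11 (add /j 30): {"j":30,"lan":82}
After op 12 (add /q 78): {"j":30,"lan":82,"q":78}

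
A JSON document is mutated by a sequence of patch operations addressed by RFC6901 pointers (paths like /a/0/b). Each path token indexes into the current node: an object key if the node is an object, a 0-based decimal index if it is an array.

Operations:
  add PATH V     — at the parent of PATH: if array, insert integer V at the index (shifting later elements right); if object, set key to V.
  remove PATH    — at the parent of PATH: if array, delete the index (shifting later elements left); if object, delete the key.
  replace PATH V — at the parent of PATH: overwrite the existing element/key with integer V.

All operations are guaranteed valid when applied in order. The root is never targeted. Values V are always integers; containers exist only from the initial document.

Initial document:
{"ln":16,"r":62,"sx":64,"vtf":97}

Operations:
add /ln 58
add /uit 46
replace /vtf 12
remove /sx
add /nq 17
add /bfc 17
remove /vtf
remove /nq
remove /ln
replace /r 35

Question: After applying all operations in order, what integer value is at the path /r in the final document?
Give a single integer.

After op 1 (add /ln 58): {"ln":58,"r":62,"sx":64,"vtf":97}
After op 2 (add /uit 46): {"ln":58,"r":62,"sx":64,"uit":46,"vtf":97}
After op 3 (replace /vtf 12): {"ln":58,"r":62,"sx":64,"uit":46,"vtf":12}
After op 4 (remove /sx): {"ln":58,"r":62,"uit":46,"vtf":12}
After op 5 (add /nq 17): {"ln":58,"nq":17,"r":62,"uit":46,"vtf":12}
After op 6 (add /bfc 17): {"bfc":17,"ln":58,"nq":17,"r":62,"uit":46,"vtf":12}
After op 7 (remove /vtf): {"bfc":17,"ln":58,"nq":17,"r":62,"uit":46}
After op 8 (remove /nq): {"bfc":17,"ln":58,"r":62,"uit":46}
After op 9 (remove /ln): {"bfc":17,"r":62,"uit":46}
After op 10 (replace /r 35): {"bfc":17,"r":35,"uit":46}
Value at /r: 35

Answer: 35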